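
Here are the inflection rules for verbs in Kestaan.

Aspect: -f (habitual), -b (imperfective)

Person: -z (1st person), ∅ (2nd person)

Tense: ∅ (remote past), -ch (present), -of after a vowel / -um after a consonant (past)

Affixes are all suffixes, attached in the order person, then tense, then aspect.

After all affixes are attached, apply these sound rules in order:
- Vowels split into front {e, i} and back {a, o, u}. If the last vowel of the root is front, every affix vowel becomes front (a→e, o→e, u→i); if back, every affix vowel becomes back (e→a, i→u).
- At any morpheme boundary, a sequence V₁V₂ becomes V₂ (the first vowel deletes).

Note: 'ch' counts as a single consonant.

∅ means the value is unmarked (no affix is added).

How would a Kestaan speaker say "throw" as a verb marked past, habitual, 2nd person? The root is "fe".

person = 2nd person: zero marking, form stays fe.
Attach tense past -of (after vowel 'e') → feof.
Attach aspect habitual -f → feoff.
Apply vowel harmony: feoff → feeff.
Apply vowel deletion: feeff → feff.

feff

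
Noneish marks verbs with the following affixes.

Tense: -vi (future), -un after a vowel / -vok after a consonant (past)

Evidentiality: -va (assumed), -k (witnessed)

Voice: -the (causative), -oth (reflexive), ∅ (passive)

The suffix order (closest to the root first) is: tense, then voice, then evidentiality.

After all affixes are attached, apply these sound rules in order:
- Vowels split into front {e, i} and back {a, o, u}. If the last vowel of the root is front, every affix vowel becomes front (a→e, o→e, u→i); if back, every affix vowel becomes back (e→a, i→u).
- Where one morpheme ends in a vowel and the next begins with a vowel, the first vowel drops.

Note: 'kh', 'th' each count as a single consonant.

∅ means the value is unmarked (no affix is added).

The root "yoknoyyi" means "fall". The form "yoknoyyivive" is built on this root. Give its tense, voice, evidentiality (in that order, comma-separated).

future, passive, assumed

Segment: yoknoyyi-vi-va.
tense: -vi → future.
voice: ∅ → passive.
evidentiality: -va → assumed.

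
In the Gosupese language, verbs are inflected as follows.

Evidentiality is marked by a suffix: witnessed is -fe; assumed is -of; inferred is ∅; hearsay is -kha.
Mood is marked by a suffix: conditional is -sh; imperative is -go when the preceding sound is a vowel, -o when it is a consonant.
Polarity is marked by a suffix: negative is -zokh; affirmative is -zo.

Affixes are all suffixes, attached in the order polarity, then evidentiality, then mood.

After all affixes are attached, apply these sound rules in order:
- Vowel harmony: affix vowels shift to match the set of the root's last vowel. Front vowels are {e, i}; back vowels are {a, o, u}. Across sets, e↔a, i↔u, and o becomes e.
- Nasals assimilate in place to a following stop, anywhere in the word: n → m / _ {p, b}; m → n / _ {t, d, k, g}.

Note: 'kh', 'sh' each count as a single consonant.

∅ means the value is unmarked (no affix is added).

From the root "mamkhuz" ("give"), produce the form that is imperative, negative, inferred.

mamkhuzzokho

Attach polarity negative -zokh → mamkhuzzokh.
evidentiality = inferred: zero marking, form stays mamkhuzzokh.
Attach mood imperative -o (after consonant 'kh') → mamkhuzzokho.
Vowel harmony: no change.
Nasal assimilation: no change.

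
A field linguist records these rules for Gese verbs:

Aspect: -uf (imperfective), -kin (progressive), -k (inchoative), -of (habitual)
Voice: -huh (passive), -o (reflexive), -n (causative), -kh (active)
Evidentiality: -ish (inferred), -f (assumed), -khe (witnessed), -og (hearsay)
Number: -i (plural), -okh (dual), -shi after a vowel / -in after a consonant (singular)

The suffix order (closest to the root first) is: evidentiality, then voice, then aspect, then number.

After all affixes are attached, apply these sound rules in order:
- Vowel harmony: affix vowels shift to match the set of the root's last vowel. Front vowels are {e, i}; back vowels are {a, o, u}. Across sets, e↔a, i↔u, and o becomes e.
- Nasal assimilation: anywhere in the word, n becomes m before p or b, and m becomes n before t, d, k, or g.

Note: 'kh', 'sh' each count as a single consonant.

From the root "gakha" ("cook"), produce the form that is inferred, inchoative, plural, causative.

Attach evidentiality inferred -ish → gakhaish.
Attach voice causative -n → gakhaishn.
Attach aspect inchoative -k → gakhaishnk.
Attach number plural -i → gakhaishnki.
Apply vowel harmony: gakhaishnki → gakhaushnku.
Nasal assimilation: no change.

gakhaushnku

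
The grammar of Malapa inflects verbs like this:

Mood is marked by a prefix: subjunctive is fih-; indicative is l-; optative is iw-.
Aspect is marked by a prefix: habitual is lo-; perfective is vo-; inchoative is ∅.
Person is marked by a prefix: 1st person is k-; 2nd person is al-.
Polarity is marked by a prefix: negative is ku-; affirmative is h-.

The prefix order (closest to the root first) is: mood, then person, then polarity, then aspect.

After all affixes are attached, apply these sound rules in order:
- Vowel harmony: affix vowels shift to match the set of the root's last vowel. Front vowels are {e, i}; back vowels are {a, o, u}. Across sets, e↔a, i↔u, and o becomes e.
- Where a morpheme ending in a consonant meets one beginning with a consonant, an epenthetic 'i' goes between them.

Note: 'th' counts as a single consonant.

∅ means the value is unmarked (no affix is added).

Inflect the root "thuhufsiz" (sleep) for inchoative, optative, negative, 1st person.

kikiwithuhufsiz

Attach mood optative iw- → iwthuhufsiz.
Attach person 1st person k- → kiwthuhufsiz.
Attach polarity negative ku- → kukiwthuhufsiz.
aspect = inchoative: zero marking, form stays kukiwthuhufsiz.
Apply vowel harmony: kukiwthuhufsiz → kikiwthuhufsiz.
Apply epenthesis: kikiwthuhufsiz → kikiwithuhufsiz.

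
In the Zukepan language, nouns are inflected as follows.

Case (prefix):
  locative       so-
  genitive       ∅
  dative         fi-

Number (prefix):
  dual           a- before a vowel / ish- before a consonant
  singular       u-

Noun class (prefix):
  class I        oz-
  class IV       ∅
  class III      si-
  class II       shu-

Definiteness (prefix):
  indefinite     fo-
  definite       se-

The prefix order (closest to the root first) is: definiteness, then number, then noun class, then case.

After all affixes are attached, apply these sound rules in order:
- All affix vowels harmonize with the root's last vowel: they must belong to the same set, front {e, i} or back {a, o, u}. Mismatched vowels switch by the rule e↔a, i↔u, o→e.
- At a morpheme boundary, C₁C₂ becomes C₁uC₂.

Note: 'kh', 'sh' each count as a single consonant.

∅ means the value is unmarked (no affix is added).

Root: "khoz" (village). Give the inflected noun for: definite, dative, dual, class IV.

Attach definiteness definite se- → sekhoz.
Attach number dual ish- (before consonant 's') → ishsekhoz.
noun class = class IV: zero marking, form stays ishsekhoz.
Attach case dative fi- → fiishsekhoz.
Apply vowel harmony: fiishsekhoz → fuushsakhoz.
Apply epenthesis: fuushsakhoz → fuushusakhoz.

fuushusakhoz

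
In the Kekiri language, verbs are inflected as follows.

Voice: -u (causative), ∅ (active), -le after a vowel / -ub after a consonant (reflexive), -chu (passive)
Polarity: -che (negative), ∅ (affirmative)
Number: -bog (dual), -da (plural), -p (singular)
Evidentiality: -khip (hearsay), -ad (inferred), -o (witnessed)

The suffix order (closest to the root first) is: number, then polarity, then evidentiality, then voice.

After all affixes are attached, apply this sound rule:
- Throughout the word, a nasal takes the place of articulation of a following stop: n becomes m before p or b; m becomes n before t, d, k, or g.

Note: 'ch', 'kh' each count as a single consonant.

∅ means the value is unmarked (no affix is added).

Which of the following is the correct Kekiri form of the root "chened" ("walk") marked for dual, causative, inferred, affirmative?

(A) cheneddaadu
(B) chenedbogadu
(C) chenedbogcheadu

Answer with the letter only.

B

Attach number dual -bog → chenedbog.
polarity = affirmative: zero marking, form stays chenedbog.
Attach evidentiality inferred -ad → chenedbogad.
Attach voice causative -u → chenedbogadu.
Nasal assimilation: no change.
So the correct form is chenedbogadu, option (B).
(A) cheneddaadu is wrong: it uses plural instead of dual for number.
(C) chenedbogcheadu is wrong: it uses negative instead of affirmative for polarity.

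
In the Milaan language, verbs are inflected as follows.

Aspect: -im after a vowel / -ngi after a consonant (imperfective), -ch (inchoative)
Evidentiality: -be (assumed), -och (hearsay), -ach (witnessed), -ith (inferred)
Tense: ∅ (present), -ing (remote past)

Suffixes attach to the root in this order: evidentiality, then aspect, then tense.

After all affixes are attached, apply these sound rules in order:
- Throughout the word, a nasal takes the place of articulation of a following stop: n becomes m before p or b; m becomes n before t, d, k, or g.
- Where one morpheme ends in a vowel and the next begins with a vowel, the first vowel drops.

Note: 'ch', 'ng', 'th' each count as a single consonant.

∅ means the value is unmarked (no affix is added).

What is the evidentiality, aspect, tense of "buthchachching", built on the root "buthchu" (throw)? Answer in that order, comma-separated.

witnessed, inchoative, remote past

Segment: buthchu-ach-ch-ing.
evidentiality: -ach → witnessed.
aspect: -ch → inchoative.
tense: -ing → remote past.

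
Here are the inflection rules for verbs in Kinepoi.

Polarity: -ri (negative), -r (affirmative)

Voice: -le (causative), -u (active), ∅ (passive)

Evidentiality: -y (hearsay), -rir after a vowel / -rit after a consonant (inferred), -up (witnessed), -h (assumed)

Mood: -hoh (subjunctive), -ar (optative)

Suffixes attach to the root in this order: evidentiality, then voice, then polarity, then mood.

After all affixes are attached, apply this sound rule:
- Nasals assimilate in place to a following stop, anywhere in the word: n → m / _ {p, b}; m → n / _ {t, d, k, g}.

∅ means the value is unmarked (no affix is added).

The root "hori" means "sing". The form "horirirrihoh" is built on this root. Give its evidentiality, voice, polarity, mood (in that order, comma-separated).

Segment: hori-rir-ri-hoh.
evidentiality: -rir/rit → inferred.
voice: ∅ → passive.
polarity: -ri → negative.
mood: -hoh → subjunctive.

inferred, passive, negative, subjunctive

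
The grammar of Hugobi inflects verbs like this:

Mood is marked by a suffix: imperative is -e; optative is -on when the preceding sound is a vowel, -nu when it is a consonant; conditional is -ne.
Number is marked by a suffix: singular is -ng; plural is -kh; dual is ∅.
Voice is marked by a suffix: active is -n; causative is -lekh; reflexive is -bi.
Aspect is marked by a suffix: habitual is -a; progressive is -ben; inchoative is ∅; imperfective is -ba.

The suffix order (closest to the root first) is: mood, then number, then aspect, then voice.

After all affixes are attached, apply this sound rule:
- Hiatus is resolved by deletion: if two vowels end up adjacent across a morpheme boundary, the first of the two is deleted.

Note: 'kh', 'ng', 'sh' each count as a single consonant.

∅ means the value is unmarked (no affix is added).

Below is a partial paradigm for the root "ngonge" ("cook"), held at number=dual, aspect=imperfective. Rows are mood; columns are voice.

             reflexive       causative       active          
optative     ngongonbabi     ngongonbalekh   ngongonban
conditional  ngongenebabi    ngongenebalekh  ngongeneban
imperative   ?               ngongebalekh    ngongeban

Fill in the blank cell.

Attach mood imperative -e → ngongee.
number = dual: zero marking, form stays ngongee.
Attach aspect imperfective -ba → ngongeeba.
Attach voice reflexive -bi → ngongeebabi.
Apply vowel deletion: ngongeebabi → ngongebabi.

ngongebabi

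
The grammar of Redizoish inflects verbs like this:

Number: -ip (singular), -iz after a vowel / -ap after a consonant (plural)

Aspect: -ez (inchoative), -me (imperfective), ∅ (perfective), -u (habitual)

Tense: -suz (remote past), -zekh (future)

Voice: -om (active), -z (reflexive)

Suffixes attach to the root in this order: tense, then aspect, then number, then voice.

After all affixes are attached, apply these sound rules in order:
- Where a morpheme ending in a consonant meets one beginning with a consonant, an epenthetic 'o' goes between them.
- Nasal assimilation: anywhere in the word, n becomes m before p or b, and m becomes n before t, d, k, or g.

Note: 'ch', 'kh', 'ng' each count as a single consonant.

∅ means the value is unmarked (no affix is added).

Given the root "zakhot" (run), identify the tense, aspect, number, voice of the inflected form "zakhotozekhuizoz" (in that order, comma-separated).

Segment: zakhot-zekh-u-iz-z.
tense: -zekh → future.
aspect: -u → habitual.
number: -iz/ap → plural.
voice: -z → reflexive.

future, habitual, plural, reflexive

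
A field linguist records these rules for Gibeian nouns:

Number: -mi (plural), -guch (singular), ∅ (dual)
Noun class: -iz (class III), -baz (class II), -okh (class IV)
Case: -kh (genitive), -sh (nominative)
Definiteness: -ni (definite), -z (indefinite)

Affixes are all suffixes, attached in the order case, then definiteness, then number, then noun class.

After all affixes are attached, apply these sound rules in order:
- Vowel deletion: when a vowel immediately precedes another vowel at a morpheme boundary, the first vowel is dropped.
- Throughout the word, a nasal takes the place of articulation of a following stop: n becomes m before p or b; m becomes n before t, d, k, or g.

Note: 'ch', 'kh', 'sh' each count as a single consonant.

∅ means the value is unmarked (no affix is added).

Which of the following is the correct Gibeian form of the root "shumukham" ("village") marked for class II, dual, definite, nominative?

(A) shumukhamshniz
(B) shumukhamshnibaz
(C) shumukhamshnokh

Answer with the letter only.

Attach case nominative -sh → shumukhamsh.
Attach definiteness definite -ni → shumukhamshni.
number = dual: zero marking, form stays shumukhamshni.
Attach noun class class II -baz → shumukhamshnibaz.
Vowel deletion: no change.
Nasal assimilation: no change.
So the correct form is shumukhamshnibaz, option (B).
(A) shumukhamshniz is wrong: it uses class III instead of class II for noun class.
(C) shumukhamshnokh is wrong: it uses class IV instead of class II for noun class.

B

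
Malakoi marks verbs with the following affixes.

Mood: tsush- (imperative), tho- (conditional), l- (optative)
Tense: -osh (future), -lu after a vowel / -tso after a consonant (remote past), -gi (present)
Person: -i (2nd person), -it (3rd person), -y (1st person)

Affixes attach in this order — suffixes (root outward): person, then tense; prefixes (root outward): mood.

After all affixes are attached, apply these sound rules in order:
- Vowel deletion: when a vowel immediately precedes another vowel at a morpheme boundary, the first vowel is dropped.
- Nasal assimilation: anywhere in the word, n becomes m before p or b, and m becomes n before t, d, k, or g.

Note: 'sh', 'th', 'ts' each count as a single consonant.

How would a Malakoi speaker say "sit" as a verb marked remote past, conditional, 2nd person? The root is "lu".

Attach person 2nd person -i → lui.
Attach tense remote past -lu (after vowel 'i') → luilu.
Attach mood conditional tho- → tholuilu.
Apply vowel deletion: tholuilu → tholilu.
Nasal assimilation: no change.

tholilu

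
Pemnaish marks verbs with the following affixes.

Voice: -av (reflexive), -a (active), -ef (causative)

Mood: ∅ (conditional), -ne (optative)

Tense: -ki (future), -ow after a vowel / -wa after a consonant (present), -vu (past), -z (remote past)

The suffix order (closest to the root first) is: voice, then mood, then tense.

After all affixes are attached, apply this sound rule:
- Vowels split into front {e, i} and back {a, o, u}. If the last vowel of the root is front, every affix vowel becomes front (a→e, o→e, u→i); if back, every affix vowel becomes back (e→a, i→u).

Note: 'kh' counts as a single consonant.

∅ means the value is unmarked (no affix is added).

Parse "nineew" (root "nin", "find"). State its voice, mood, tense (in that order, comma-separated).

Segment: nin-a-ow.
voice: -a → active.
mood: ∅ → conditional.
tense: -ow/wa → present.

active, conditional, present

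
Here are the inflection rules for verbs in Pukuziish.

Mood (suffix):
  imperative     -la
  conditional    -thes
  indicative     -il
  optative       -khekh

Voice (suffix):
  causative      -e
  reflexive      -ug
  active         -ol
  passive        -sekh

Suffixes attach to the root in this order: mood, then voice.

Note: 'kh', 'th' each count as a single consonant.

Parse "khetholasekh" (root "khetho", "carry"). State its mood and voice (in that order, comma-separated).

imperative, passive

Segment: khetho-la-sekh.
mood: -la → imperative.
voice: -sekh → passive.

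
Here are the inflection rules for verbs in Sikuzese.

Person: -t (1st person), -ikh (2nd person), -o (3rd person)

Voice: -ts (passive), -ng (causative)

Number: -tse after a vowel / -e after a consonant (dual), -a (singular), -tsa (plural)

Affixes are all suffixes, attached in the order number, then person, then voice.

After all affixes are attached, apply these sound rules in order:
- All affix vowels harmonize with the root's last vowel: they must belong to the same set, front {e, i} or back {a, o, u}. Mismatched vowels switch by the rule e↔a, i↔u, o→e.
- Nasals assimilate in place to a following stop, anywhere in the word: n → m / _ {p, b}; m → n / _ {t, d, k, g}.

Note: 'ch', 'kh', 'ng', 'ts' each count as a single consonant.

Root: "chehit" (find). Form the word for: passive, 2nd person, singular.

chehiteikhts

Attach number singular -a → chehita.
Attach person 2nd person -ikh → chehitaikh.
Attach voice passive -ts → chehitaikhts.
Apply vowel harmony: chehitaikhts → chehiteikhts.
Nasal assimilation: no change.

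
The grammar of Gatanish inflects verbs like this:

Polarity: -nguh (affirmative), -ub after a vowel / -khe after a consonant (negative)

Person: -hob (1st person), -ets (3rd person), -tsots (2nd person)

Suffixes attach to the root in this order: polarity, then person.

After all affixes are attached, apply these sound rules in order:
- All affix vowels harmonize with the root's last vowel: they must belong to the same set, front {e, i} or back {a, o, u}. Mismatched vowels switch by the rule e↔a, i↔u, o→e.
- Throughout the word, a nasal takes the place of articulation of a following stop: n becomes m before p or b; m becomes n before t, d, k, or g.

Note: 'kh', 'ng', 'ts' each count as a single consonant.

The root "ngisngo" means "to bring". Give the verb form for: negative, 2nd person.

Attach polarity negative -ub (after vowel 'o') → ngisngoub.
Attach person 2nd person -tsots → ngisngoubtsots.
Vowel harmony: no change.
Nasal assimilation: no change.

ngisngoubtsots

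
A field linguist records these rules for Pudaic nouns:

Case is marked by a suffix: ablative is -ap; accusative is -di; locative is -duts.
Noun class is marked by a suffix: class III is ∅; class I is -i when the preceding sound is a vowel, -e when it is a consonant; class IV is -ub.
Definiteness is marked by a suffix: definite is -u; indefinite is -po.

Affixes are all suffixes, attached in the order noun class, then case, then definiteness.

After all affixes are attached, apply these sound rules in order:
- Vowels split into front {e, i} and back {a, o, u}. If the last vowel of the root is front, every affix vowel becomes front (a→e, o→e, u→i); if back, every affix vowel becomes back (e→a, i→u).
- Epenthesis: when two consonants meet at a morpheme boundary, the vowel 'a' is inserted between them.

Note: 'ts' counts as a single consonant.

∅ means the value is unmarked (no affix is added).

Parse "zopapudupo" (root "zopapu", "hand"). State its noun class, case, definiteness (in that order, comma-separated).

class III, accusative, indefinite

Segment: zopapu-di-po.
noun class: ∅ → class III.
case: -di → accusative.
definiteness: -po → indefinite.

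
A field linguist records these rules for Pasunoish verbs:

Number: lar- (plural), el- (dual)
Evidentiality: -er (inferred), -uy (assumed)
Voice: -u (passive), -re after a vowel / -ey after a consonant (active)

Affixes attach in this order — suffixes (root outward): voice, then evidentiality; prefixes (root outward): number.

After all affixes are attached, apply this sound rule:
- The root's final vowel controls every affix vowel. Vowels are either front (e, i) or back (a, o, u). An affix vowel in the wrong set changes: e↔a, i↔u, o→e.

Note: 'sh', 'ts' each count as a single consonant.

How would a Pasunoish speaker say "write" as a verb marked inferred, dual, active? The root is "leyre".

elleyrereer

Attach voice active -re (after vowel 'e') → leyrere.
Attach number dual el- → elleyrere.
Attach evidentiality inferred -er → elleyrereer.
Vowel harmony: no change.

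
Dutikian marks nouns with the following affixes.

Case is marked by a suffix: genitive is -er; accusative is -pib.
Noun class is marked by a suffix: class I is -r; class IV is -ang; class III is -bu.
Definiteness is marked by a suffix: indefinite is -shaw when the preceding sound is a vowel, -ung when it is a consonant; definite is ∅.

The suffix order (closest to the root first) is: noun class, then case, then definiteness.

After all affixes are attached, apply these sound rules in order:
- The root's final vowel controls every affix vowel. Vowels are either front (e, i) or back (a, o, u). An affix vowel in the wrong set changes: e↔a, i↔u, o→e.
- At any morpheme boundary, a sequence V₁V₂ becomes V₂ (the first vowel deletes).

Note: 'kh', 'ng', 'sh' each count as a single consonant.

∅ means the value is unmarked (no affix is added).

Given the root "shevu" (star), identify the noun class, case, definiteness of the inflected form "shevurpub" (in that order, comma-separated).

class I, accusative, definite

Segment: shevu-r-pib.
noun class: -r → class I.
case: -pib → accusative.
definiteness: ∅ → definite.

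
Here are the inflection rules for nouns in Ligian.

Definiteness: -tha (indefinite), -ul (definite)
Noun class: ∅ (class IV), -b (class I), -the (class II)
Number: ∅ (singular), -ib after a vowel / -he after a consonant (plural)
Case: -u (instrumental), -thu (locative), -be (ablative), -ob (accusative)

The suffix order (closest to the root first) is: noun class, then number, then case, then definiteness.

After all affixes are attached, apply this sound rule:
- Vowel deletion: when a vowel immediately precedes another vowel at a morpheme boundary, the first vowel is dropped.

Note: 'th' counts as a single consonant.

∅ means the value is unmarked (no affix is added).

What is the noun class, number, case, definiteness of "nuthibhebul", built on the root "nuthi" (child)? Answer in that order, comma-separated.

class I, plural, ablative, definite

Segment: nuthi-b-he-be-ul.
noun class: -b → class I.
number: -ib/he → plural.
case: -be → ablative.
definiteness: -ul → definite.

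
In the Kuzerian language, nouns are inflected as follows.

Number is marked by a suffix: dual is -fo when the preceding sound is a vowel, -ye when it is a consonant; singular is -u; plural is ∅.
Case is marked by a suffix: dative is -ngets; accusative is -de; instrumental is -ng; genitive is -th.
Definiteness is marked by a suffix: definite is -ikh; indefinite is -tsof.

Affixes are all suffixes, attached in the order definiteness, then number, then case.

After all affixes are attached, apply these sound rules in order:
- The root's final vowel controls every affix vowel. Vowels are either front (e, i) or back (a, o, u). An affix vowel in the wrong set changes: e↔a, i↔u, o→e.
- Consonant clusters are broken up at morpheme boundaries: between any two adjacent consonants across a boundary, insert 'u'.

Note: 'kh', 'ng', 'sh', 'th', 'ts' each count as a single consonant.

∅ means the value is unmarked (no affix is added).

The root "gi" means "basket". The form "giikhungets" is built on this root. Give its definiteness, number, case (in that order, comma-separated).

definite, plural, dative

Segment: gi-ikh-ngets.
definiteness: -ikh → definite.
number: ∅ → plural.
case: -ngets → dative.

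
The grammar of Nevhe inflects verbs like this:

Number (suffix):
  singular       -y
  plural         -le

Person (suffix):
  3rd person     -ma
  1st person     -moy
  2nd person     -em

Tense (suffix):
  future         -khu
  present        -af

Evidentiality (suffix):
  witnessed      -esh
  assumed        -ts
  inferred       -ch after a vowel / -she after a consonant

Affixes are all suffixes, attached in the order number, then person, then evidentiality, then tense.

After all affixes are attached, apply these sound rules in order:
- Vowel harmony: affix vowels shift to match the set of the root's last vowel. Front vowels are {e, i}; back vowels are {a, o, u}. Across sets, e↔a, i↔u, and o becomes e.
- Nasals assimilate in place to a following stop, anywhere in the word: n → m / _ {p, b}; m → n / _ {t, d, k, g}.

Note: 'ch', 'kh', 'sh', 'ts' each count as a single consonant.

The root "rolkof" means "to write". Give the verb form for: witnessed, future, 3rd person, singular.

rolkofymaashkhu

Attach number singular -y → rolkofy.
Attach person 3rd person -ma → rolkofyma.
Attach evidentiality witnessed -esh → rolkofymaesh.
Attach tense future -khu → rolkofymaeshkhu.
Apply vowel harmony: rolkofymaeshkhu → rolkofymaashkhu.
Nasal assimilation: no change.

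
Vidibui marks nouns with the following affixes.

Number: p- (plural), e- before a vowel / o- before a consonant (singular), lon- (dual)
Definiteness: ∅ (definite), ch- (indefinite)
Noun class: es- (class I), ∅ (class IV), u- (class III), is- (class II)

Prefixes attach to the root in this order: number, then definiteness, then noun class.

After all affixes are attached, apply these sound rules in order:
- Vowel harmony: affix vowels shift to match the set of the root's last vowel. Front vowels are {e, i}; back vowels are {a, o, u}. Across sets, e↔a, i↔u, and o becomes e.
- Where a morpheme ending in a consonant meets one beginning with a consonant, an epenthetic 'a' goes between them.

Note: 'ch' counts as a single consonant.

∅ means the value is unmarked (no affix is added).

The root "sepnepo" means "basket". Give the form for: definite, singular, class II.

usosepnepo

Attach number singular o- (before consonant 's') → osepnepo.
definiteness = definite: zero marking, form stays osepnepo.
Attach noun class class II is- → isosepnepo.
Apply vowel harmony: isosepnepo → usosepnepo.
Epenthesis: no change.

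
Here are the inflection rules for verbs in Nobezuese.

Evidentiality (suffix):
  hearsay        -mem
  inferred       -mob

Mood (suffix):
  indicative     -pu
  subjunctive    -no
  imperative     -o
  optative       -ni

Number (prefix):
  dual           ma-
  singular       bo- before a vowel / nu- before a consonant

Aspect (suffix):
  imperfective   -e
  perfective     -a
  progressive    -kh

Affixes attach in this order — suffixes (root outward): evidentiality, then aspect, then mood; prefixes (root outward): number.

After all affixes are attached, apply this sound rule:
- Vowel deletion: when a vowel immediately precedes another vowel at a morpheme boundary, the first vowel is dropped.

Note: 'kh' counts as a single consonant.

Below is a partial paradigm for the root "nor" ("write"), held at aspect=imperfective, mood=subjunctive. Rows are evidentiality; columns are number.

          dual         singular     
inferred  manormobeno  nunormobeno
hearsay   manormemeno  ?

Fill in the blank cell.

Attach evidentiality hearsay -mem → normem.
Attach number singular nu- (before consonant 'n') → nunormem.
Attach aspect imperfective -e → nunormeme.
Attach mood subjunctive -no → nunormemeno.
Vowel deletion: no change.

nunormemeno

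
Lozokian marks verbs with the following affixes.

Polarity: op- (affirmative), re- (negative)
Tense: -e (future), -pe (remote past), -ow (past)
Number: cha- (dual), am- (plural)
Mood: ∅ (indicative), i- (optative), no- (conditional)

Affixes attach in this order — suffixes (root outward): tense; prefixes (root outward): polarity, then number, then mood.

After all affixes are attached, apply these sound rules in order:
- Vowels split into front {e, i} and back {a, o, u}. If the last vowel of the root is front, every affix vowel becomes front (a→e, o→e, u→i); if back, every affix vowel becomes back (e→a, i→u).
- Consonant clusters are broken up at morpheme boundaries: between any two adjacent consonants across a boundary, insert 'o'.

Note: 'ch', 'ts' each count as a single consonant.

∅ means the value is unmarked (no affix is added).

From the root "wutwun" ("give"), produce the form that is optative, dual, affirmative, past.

uchaopowutwunow

Attach polarity affirmative op- → opwutwun.
Attach number dual cha- → chaopwutwun.
Attach tense past -ow → chaopwutwunow.
Attach mood optative i- → ichaopwutwunow.
Apply vowel harmony: ichaopwutwunow → uchaopwutwunow.
Apply epenthesis: uchaopwutwunow → uchaopowutwunow.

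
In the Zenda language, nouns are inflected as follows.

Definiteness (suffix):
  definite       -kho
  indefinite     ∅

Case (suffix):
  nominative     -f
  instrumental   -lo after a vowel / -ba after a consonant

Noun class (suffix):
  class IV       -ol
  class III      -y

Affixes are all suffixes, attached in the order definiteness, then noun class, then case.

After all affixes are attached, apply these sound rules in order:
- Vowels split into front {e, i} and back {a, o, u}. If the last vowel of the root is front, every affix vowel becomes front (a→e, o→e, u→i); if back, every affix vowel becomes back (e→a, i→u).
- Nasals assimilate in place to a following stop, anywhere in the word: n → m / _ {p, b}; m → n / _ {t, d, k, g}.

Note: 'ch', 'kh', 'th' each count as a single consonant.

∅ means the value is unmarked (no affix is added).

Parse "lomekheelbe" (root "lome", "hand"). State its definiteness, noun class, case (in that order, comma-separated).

definite, class IV, instrumental

Segment: lome-kho-ol-ba.
definiteness: -kho → definite.
noun class: -ol → class IV.
case: -lo/ba → instrumental.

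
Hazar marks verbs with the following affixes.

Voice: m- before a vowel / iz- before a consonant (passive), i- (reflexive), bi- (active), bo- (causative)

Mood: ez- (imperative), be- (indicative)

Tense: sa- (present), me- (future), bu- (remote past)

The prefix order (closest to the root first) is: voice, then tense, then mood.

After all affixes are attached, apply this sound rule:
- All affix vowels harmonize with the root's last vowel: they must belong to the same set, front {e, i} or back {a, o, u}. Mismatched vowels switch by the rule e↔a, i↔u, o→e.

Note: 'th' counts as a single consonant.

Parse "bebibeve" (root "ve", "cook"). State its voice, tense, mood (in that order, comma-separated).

Segment: be-bu-bo-ve.
voice: bo- → causative.
tense: bu- → remote past.
mood: be- → indicative.

causative, remote past, indicative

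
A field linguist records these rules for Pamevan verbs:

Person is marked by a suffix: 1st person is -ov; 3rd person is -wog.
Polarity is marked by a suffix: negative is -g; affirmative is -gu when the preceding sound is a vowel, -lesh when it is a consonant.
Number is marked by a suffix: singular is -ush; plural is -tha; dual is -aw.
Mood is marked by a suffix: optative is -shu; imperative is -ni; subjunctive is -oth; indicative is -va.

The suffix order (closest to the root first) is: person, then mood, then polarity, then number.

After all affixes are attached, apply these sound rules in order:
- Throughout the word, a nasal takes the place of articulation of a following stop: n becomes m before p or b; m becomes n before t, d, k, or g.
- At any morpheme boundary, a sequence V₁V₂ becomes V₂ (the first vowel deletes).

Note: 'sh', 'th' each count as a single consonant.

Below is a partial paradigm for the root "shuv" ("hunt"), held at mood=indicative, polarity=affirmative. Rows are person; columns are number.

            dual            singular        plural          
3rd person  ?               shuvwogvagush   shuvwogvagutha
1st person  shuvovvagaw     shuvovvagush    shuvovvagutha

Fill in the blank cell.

Attach person 3rd person -wog → shuvwog.
Attach mood indicative -va → shuvwogva.
Attach polarity affirmative -gu (after vowel 'a') → shuvwogvagu.
Attach number dual -aw → shuvwogvaguaw.
Nasal assimilation: no change.
Apply vowel deletion: shuvwogvaguaw → shuvwogvagaw.

shuvwogvagaw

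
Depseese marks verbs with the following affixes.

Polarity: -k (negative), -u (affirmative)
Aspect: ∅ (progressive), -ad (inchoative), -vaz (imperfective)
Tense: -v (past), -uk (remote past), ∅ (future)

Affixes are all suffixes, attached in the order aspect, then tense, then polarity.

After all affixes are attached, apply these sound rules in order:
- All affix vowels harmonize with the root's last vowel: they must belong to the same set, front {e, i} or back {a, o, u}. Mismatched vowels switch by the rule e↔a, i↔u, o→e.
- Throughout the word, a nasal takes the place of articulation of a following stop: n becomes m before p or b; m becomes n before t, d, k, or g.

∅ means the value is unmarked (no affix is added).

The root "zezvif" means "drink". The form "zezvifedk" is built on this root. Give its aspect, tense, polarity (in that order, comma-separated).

inchoative, future, negative

Segment: zezvif-ad-k.
aspect: -ad → inchoative.
tense: ∅ → future.
polarity: -k → negative.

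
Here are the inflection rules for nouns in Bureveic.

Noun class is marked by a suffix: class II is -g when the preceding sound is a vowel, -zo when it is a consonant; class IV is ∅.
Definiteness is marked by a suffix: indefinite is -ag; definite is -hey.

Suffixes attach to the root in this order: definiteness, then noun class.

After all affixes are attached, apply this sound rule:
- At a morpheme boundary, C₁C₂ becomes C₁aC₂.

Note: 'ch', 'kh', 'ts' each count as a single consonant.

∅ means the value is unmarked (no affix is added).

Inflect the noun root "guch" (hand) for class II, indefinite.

guchagazo

Attach definiteness indefinite -ag → guchag.
Attach noun class class II -zo (after consonant 'g') → guchagzo.
Apply epenthesis: guchagzo → guchagazo.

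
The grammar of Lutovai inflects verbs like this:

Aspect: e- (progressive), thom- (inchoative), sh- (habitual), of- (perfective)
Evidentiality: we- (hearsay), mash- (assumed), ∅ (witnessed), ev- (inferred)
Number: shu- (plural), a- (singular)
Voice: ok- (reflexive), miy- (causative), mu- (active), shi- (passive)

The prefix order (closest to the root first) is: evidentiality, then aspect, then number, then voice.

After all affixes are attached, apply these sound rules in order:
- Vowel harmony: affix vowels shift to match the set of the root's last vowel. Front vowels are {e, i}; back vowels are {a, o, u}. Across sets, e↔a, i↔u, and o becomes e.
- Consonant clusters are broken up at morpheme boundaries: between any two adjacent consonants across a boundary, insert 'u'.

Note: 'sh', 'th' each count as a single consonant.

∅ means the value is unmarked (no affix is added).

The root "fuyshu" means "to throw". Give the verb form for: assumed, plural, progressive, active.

Attach evidentiality assumed mash- → mashfuyshu.
Attach aspect progressive e- → emashfuyshu.
Attach number plural shu- → shuemashfuyshu.
Attach voice active mu- → mushuemashfuyshu.
Apply vowel harmony: mushuemashfuyshu → mushuamashfuyshu.
Apply epenthesis: mushuamashfuyshu → mushuamashufuyshu.

mushuamashufuyshu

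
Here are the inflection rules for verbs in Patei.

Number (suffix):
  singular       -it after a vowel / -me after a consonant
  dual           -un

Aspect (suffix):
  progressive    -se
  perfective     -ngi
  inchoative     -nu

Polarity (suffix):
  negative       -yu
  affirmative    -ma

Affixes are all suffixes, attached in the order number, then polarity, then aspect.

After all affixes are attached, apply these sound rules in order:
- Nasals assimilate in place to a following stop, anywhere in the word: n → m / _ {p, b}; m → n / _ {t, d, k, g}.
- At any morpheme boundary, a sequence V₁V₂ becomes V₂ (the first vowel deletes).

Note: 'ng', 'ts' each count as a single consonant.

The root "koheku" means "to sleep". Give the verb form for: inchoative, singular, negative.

kohekityunu

Attach number singular -it (after vowel 'u') → kohekuit.
Attach polarity negative -yu → kohekuityu.
Attach aspect inchoative -nu → kohekuityunu.
Nasal assimilation: no change.
Apply vowel deletion: kohekuityunu → kohekityunu.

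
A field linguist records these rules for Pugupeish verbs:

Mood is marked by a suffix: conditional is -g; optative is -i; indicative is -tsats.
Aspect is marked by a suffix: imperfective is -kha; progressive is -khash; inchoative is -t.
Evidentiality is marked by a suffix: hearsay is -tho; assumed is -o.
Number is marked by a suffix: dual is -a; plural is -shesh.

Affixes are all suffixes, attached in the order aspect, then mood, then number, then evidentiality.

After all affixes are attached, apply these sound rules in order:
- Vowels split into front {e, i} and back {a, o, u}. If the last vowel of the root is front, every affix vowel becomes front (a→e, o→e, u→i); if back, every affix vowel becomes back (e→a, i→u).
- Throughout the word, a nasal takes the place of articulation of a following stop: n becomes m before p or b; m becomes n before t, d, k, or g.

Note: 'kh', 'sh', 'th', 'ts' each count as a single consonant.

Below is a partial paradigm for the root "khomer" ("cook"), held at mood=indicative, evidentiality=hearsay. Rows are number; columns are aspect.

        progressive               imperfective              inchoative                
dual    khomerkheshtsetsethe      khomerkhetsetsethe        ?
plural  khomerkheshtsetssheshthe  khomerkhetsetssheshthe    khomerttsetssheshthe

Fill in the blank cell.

Attach aspect inchoative -t → khomert.
Attach mood indicative -tsats → khomerttsats.
Attach number dual -a → khomerttsatsa.
Attach evidentiality hearsay -tho → khomerttsatsatho.
Apply vowel harmony: khomerttsatsatho → khomerttsetsethe.
Nasal assimilation: no change.

khomerttsetsethe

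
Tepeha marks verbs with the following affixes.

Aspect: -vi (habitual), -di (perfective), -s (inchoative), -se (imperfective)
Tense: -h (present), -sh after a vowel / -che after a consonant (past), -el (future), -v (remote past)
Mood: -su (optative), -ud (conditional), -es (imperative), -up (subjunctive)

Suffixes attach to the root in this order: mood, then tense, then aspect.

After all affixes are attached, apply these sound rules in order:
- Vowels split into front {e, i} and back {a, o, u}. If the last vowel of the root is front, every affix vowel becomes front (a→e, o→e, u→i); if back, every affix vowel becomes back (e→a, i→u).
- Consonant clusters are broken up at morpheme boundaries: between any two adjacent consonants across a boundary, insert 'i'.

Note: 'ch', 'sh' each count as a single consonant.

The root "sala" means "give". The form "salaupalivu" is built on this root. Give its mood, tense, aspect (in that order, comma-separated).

Segment: sala-up-el-vi.
mood: -up → subjunctive.
tense: -el → future.
aspect: -vi → habitual.

subjunctive, future, habitual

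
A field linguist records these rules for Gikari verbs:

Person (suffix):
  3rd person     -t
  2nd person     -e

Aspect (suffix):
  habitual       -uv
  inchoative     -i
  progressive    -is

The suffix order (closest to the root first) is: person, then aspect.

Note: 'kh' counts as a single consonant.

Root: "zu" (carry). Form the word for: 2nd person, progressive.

zueis

Attach person 2nd person -e → zue.
Attach aspect progressive -is → zueis.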